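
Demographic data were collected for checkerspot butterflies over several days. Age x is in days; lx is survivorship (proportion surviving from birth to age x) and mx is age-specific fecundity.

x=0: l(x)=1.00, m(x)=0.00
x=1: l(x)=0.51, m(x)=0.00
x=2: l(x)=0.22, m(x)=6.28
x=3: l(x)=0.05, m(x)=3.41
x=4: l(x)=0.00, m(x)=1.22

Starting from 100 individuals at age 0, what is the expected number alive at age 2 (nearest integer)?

Expected survivors = N0 · l_2 = 100 × 0.22 = 22 → 22

22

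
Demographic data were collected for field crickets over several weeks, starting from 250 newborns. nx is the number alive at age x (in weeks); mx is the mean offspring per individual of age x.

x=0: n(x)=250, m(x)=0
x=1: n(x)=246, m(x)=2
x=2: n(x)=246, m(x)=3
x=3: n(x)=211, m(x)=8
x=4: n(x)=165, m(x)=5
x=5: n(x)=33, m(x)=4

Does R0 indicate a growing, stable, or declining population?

growing

lx = nx/n0 = nx/250: 1, 0.984, 0.984, 0.844, 0.66, 0.132
R0 = Σ lx·mx = 0 + 1.968 + 2.952 + 6.752 + 3.3 + 0.528 = 15.5
R0 > 1, so the population is growing.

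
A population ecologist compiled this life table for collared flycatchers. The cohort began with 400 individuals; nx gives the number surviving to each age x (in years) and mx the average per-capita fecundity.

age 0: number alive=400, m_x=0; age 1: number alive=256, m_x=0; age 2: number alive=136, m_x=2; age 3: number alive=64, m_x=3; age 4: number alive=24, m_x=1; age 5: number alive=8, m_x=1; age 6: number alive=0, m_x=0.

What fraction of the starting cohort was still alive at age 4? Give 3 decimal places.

0.060

l_4 = n_4/n_0 = 24/400 = 0.06 → 0.060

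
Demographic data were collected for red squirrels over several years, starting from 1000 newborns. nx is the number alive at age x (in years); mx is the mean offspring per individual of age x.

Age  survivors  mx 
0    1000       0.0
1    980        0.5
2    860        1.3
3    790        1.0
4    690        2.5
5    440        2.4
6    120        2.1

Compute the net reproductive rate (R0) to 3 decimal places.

5.431

lx = nx/n0 = nx/1000: 1, 0.98, 0.86, 0.79, 0.69, 0.44, 0.12
lx·mx by age: 0, 0.49, 1.118, 0.79, 1.725, 1.056, 0.252
R0 = Σ lx·mx = 5.431 → 5.431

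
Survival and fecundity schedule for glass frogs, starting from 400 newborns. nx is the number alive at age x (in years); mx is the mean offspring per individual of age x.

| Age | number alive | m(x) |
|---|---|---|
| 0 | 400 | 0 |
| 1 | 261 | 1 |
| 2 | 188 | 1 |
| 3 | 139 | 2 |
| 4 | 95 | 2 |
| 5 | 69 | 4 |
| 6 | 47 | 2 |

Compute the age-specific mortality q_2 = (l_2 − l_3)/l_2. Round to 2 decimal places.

lx = nx/n0 = nx/400: 1, 0.6525, 0.47, 0.3475, 0.2375, 0.1725, 0.1175
q_2 = (l_2 − l_3) / l_2 = (0.47 − 0.3475) / 0.47
     = 0.1225 / 0.47 = 0.260638… → 0.26

0.26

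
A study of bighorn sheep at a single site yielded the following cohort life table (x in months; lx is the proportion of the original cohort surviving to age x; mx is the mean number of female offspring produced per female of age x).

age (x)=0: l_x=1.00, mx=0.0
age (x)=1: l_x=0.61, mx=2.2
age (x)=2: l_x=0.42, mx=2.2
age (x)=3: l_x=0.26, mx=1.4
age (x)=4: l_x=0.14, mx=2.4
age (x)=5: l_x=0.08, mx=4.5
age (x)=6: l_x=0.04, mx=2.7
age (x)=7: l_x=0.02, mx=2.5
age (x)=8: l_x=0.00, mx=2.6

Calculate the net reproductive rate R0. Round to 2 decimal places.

lx·mx by age: 0, 1.342, 0.924, 0.364, 0.336, 0.36, 0.108, 0.05, 0
R0 = Σ lx·mx = 3.484 → 3.48

3.48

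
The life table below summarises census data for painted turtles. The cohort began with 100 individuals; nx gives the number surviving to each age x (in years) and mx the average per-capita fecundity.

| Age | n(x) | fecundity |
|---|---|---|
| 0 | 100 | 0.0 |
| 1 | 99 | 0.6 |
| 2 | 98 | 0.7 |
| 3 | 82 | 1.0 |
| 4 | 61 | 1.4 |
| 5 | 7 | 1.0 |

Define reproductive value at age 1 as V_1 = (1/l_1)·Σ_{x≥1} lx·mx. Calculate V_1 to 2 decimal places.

lx = nx/n0 = nx/100: 1, 0.99, 0.98, 0.82, 0.61, 0.07
lx·mx for x ≥ 1: 0.594, 0.686, 0.82, 0.854, 0.07 → sum = 3.024
V_1 = 3.024 / l_1 = 3.024 / 0.99 = 3.054545… → 3.05

3.05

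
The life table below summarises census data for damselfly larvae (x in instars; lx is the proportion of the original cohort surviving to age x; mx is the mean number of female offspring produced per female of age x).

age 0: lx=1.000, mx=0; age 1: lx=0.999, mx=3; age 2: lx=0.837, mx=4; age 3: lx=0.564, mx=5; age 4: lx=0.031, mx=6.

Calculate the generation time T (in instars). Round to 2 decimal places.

2.02

lx·mx: 0, 2.997, 3.348, 2.82, 0.186 → R0 = 9.351
x·lx·mx: 0, 2.997, 6.696, 8.46, 0.744 → Σ = 18.897
T = 18.897 / 9.351 = 2.020853… → 2.02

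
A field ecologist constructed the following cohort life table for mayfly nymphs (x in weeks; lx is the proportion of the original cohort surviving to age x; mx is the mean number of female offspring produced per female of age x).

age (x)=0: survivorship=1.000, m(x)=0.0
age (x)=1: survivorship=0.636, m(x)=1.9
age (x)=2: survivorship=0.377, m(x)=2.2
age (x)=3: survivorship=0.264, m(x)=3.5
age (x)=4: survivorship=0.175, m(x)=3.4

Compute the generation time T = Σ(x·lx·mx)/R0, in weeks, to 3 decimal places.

lx·mx: 0, 1.2084, 0.8294, 0.924, 0.595 → R0 = 3.5568
x·lx·mx: 0, 1.2084, 1.6588, 2.772, 2.38 → Σ = 8.0192
T = 8.0192 / 3.5568 = 2.254611… → 2.255

2.255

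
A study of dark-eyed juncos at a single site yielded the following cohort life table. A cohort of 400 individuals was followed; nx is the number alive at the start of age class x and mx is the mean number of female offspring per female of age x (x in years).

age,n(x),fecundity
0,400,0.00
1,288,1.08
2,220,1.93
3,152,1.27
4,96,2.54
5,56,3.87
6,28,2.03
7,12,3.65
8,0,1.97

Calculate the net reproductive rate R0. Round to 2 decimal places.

3.72

lx = nx/n0 = nx/400: 1, 0.72, 0.55, 0.38, 0.24, 0.14, 0.07, 0.03, 0
lx·mx by age: 0, 0.7776, 1.0615, 0.4826, 0.6096, 0.5418, 0.1421, 0.1095, 0
R0 = Σ lx·mx = 3.7247 → 3.72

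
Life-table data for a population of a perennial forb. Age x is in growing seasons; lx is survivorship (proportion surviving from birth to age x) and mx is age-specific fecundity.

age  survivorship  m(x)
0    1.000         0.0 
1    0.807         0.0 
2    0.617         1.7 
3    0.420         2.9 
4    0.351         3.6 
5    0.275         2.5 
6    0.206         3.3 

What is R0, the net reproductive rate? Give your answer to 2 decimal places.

lx·mx by age: 0, 0, 1.0489, 1.218, 1.2636, 0.6875, 0.6798
R0 = Σ lx·mx = 4.8978 → 4.90

4.90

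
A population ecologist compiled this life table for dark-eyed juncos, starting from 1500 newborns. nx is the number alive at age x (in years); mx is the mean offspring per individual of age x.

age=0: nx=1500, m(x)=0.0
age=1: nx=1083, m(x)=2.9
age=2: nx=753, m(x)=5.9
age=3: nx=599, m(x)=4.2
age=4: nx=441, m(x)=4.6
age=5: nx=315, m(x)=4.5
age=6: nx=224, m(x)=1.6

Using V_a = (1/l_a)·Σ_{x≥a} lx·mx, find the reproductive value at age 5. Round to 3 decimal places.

5.638

lx = nx/n0 = nx/1500: 1, 0.722, 0.502, 0.39933…, 0.294, 0.21, 0.14933…
lx·mx for x ≥ 5: 0.945, 0.238933… → sum = 1.183933…
V_5 = 1.183933… / l_5 = 1.183933… / 0.21 = 5.637778… → 5.638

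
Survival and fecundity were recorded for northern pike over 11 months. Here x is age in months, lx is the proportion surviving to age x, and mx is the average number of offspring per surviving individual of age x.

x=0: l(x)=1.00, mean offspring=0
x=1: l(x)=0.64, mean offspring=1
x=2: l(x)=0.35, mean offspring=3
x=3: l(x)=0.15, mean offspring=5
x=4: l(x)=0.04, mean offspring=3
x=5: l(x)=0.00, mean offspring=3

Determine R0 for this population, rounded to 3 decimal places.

lx·mx by age: 0, 0.64, 1.05, 0.75, 0.12, 0
R0 = Σ lx·mx = 2.56 → 2.560

2.560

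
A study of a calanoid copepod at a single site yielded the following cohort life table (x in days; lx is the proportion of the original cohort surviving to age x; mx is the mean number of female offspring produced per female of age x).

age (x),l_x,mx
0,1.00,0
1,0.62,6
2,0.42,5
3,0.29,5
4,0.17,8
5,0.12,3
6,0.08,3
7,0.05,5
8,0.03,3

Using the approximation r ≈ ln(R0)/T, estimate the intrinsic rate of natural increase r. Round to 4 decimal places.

0.9229

R0 = Σ lx·mx = 0 + 3.72 + 2.1 + 1.45 + 1.36 + 0.36 + 0.24 + 0.25 + 0.09 = 9.57
Σ x·lx·mx = 23.42; T = 23.42/9.57 = 2.44723…
r ≈ ln(R0)/T = ln(9.57)/2.44723… = 0.922934… → 0.9229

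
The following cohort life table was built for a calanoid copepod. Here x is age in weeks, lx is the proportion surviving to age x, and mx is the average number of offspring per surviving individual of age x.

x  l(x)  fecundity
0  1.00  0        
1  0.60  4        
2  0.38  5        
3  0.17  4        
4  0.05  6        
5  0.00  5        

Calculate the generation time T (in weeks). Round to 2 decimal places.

lx·mx: 0, 2.4, 1.9, 0.68, 0.3, 0 → R0 = 5.28
x·lx·mx: 0, 2.4, 3.8, 2.04, 1.2, 0 → Σ = 9.44
T = 9.44 / 5.28 = 1.787879… → 1.79

1.79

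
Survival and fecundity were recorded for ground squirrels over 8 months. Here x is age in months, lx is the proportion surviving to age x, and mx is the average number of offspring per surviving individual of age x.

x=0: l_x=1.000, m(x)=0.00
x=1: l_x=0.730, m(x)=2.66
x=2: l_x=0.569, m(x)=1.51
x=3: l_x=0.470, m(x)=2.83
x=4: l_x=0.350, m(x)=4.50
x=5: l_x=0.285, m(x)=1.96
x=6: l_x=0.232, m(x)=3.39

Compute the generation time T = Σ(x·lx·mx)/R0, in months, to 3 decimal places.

3.044

lx·mx: 0, 1.9418, 0.85919, 1.3301, 1.575, 0.5586, 0.78648 → R0 = 7.05117
x·lx·mx: 0, 1.9418, 1.71838, 3.9903, 6.3, 2.793, 4.71888 → Σ = 21.46236
T = 21.46236 / 7.05117 = 3.043801… → 3.044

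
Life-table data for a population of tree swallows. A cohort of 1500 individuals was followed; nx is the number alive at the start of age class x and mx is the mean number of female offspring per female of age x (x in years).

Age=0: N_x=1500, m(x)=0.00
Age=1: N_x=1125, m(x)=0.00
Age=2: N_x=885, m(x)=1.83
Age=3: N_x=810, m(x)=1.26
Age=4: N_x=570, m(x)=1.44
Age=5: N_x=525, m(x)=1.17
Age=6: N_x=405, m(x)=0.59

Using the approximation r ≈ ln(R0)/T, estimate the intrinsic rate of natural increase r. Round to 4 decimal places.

0.3235

lx = nx/n0 = nx/1500: 1, 0.75, 0.59, 0.54, 0.38, 0.35, 0.27
R0 = Σ lx·mx = 0 + 0 + 1.0797 + 0.6804 + 0.5472 + 0.4095 + 0.1593 = 2.8761
Σ x·lx·mx = 9.3927; T = 9.3927/2.8761 = 3.26578…
r ≈ ln(R0)/T = ln(2.8761)/3.26578… = 0.323487… → 0.3235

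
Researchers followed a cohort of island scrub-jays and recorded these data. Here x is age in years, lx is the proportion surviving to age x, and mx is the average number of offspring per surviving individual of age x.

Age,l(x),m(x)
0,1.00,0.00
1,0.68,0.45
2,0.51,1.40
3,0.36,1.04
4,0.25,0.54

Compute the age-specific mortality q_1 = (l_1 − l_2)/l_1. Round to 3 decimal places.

q_1 = (l_1 − l_2) / l_1 = (0.68 − 0.51) / 0.68
     = 0.17 / 0.68 = 0.25 → 0.250

0.250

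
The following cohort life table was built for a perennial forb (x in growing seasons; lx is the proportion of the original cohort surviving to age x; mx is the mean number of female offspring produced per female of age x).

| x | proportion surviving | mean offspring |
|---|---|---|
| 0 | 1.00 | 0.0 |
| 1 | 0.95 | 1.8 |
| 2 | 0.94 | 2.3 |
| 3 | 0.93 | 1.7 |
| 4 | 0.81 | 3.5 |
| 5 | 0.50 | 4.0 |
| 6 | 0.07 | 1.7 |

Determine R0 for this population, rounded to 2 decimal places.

lx·mx by age: 0, 1.71, 2.162, 1.581, 2.835, 2, 0.119
R0 = Σ lx·mx = 10.407 → 10.41

10.41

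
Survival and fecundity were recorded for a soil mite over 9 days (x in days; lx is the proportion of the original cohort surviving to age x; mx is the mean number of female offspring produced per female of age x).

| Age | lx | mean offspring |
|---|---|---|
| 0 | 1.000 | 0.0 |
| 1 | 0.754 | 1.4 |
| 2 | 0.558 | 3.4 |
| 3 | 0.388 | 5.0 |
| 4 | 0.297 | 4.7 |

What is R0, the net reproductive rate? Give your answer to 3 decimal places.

lx·mx by age: 0, 1.0556, 1.8972, 1.94, 1.3959
R0 = Σ lx·mx = 6.2887 → 6.289

6.289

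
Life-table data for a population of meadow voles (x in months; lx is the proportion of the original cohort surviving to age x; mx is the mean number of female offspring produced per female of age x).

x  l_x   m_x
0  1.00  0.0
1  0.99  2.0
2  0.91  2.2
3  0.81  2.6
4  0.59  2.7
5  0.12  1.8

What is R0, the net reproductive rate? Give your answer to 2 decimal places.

7.90

lx·mx by age: 0, 1.98, 2.002, 2.106, 1.593, 0.216
R0 = Σ lx·mx = 7.897 → 7.90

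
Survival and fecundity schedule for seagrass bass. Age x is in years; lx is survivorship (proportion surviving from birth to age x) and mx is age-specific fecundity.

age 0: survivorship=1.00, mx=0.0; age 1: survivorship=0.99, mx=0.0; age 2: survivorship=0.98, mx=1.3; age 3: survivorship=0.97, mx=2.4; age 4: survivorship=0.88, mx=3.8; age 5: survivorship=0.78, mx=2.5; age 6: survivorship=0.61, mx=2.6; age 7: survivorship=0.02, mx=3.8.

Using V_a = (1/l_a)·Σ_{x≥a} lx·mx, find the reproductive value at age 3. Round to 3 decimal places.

9.571

lx·mx for x ≥ 3: 2.328, 3.344, 1.95, 1.586, 0.076 → sum = 9.284
V_3 = 9.284 / l_3 = 9.284 / 0.97 = 9.571134… → 9.571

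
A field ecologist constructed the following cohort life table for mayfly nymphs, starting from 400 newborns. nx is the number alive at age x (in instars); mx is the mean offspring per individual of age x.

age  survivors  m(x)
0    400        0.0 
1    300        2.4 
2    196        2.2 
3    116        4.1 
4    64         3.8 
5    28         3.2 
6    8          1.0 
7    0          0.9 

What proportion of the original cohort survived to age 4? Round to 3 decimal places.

0.160

l_4 = n_4/n_0 = 64/400 = 0.16 → 0.160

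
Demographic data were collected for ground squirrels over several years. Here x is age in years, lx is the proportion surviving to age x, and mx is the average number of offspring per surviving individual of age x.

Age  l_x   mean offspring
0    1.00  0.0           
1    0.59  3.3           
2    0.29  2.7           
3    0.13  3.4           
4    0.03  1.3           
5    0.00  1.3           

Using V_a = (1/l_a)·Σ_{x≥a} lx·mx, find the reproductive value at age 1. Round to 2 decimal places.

lx·mx for x ≥ 1: 1.947, 0.783, 0.442, 0.039, 0 → sum = 3.211
V_1 = 3.211 / l_1 = 3.211 / 0.59 = 5.442373… → 5.44

5.44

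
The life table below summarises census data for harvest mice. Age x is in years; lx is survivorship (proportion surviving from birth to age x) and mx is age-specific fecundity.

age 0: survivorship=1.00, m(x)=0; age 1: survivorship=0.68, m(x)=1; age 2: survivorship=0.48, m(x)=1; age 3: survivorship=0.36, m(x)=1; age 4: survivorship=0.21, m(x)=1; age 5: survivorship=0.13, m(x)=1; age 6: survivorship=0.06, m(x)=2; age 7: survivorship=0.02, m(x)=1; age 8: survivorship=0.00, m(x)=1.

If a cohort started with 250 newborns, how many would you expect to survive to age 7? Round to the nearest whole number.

5

Expected survivors = N0 · l_7 = 250 × 0.02 = 5 → 5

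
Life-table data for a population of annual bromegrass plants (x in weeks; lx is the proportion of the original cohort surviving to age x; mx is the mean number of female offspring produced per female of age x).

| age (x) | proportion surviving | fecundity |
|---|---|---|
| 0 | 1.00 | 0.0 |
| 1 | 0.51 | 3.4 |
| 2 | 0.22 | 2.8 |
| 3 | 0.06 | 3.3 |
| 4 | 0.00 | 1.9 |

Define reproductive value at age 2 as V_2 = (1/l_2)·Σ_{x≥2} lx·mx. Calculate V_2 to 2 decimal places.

lx·mx for x ≥ 2: 0.616, 0.198, 0 → sum = 0.814
V_2 = 0.814 / l_2 = 0.814 / 0.22 = 3.7 → 3.70

3.70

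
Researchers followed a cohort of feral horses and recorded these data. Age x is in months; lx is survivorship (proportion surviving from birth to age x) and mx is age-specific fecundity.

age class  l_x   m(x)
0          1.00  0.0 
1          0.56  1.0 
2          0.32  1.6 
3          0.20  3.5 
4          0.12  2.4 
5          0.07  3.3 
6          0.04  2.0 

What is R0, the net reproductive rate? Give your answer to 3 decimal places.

lx·mx by age: 0, 0.56, 0.512, 0.7, 0.288, 0.231, 0.08
R0 = Σ lx·mx = 2.371 → 2.371

2.371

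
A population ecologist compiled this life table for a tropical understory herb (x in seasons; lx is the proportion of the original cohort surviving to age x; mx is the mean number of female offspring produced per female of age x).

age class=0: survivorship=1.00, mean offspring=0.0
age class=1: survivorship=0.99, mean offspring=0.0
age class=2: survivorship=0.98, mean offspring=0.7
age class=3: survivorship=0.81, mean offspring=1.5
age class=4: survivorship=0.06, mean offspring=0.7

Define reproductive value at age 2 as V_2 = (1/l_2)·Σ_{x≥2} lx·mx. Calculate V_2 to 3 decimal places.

1.983

lx·mx for x ≥ 2: 0.686, 1.215, 0.042 → sum = 1.943
V_2 = 1.943 / l_2 = 1.943 / 0.98 = 1.982653… → 1.983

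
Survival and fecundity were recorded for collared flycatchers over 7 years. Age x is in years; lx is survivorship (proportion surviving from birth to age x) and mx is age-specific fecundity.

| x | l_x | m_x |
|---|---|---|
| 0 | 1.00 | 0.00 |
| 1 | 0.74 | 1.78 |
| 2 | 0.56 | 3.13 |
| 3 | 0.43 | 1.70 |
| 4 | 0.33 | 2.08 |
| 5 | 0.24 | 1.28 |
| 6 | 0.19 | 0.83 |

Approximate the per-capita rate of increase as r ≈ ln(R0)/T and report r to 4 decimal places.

0.6471

R0 = Σ lx·mx = 0 + 1.3172 + 1.7528 + 0.731 + 0.6864 + 0.3072 + 0.1577 = 4.9523
Σ x·lx·mx = 12.2436; T = 12.2436/4.9523 = 2.47231…
r ≈ ln(R0)/T = ln(4.9523)/2.47231… = 0.647109… → 0.6471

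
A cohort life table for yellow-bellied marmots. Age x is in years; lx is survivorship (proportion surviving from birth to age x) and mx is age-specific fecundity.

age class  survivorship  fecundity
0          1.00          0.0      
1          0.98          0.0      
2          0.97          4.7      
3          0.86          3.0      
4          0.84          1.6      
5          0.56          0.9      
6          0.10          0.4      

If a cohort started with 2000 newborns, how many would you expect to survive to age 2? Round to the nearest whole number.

1940

Expected survivors = N0 · l_2 = 2000 × 0.97 = 1940 → 1940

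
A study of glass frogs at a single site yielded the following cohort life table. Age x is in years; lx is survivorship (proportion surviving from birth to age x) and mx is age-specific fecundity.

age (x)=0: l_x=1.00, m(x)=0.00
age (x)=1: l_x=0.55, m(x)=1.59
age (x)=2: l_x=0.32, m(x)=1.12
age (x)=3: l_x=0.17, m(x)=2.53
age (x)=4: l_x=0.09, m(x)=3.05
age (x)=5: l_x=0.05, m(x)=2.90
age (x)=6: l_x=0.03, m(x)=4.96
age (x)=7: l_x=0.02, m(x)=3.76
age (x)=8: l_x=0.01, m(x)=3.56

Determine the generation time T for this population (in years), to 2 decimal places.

2.74

lx·mx: 0, 0.8745, 0.3584, 0.4301, 0.2745, 0.145, 0.1488, 0.0752, 0.0356 → R0 = 2.3421
x·lx·mx: 0, 0.8745, 0.7168, 1.2903, 1.098, 0.725, 0.8928, 0.5264, 0.2848 → Σ = 6.4086
T = 6.4086 / 2.3421 = 2.736262… → 2.74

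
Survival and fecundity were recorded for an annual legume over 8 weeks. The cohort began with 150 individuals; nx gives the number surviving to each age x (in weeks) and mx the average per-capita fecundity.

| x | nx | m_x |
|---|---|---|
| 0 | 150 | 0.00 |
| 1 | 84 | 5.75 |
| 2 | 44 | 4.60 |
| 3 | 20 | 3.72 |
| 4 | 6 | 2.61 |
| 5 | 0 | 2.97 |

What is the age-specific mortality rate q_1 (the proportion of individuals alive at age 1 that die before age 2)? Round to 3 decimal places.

0.476

lx = nx/n0 = nx/150: 1, 0.56, 0.29333…, 0.13333…, 0.04, 0
q_1 = (l_1 − l_2) / l_1 = (0.56 − 0.293333…) / 0.56
     = 0.266667… / 0.56 = 0.47619… → 0.476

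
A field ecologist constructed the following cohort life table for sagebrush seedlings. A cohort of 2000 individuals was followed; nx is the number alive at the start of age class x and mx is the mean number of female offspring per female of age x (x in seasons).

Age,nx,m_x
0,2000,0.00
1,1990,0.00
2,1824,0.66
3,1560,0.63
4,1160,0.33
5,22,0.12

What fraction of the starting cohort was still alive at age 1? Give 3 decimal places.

l_1 = n_1/n_0 = 1990/2000 = 0.995 → 0.995

0.995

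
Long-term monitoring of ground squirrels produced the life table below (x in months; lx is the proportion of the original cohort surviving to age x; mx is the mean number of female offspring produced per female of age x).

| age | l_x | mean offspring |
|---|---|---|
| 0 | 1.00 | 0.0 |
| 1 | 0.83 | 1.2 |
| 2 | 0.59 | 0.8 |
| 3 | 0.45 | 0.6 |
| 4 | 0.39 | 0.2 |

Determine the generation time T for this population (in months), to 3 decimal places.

lx·mx: 0, 0.996, 0.472, 0.27, 0.078 → R0 = 1.816
x·lx·mx: 0, 0.996, 0.944, 0.81, 0.312 → Σ = 3.062
T = 3.062 / 1.816 = 1.686123… → 1.686

1.686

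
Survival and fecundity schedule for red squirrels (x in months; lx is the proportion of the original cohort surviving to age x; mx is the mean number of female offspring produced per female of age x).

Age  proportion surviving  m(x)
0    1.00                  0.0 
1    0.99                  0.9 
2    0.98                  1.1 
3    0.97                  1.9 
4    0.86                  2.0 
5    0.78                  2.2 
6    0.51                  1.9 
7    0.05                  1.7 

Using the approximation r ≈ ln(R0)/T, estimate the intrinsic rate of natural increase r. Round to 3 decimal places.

R0 = Σ lx·mx = 0 + 0.891 + 1.078 + 1.843 + 1.72 + 1.716 + 0.969 + 0.085 = 8.302
Σ x·lx·mx = 30.445; T = 30.445/8.302 = 3.66719…
r ≈ ln(R0)/T = ln(8.302)/3.66719… = 0.57714… → 0.577

0.577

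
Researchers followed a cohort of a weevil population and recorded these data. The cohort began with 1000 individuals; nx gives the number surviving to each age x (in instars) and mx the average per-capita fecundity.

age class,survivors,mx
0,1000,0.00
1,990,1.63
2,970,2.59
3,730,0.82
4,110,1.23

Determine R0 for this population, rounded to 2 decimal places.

4.86

lx = nx/n0 = nx/1000: 1, 0.99, 0.97, 0.73, 0.11
lx·mx by age: 0, 1.6137, 2.5123, 0.5986, 0.1353
R0 = Σ lx·mx = 4.8599 → 4.86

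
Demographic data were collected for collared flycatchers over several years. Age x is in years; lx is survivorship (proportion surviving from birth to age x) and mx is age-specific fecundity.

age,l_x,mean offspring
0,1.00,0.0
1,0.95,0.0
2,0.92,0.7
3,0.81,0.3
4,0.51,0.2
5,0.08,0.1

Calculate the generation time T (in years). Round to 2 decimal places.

2.47

lx·mx: 0, 0, 0.644, 0.243, 0.102, 0.008 → R0 = 0.997
x·lx·mx: 0, 0, 1.288, 0.729, 0.408, 0.04 → Σ = 2.465
T = 2.465 / 0.997 = 2.472417… → 2.47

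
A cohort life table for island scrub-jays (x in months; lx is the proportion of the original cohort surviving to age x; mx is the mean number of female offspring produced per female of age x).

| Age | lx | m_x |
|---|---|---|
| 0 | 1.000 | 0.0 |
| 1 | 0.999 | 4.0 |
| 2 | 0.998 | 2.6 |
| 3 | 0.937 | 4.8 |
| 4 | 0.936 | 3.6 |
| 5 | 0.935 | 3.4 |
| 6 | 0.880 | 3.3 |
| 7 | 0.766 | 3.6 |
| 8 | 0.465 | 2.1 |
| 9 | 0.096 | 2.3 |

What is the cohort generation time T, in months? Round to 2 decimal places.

lx·mx: 0, 3.996, 2.5948, 4.4976, 3.3696, 3.179, 2.904, 2.7576, 0.9765, 0.2208 → R0 = 24.4959
x·lx·mx: 0, 3.996, 5.1896, 13.4928, 13.4784, 15.895, 17.424, 19.3032, 7.812, 1.9872 → Σ = 98.5782
T = 98.5782 / 24.4959 = 4.024273… → 4.02

4.02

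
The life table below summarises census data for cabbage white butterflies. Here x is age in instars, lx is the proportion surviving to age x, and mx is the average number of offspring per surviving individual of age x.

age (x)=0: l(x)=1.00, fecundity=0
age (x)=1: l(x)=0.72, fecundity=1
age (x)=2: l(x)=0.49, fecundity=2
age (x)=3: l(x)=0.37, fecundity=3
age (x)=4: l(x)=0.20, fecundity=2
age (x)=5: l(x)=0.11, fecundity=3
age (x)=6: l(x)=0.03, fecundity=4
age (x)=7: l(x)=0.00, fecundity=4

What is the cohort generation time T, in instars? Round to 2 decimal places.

2.73

lx·mx: 0, 0.72, 0.98, 1.11, 0.4, 0.33, 0.12, 0 → R0 = 3.66
x·lx·mx: 0, 0.72, 1.96, 3.33, 1.6, 1.65, 0.72, 0 → Σ = 9.98
T = 9.98 / 3.66 = 2.726776… → 2.73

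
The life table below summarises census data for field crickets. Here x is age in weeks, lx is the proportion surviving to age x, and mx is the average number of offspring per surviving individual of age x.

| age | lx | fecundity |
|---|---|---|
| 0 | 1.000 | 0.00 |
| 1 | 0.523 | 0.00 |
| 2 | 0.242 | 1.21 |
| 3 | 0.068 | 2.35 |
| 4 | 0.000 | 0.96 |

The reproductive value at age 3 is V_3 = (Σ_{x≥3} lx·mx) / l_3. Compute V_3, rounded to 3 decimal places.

lx·mx for x ≥ 3: 0.1598, 0 → sum = 0.1598
V_3 = 0.1598 / l_3 = 0.1598 / 0.068 = 2.35 → 2.350

2.350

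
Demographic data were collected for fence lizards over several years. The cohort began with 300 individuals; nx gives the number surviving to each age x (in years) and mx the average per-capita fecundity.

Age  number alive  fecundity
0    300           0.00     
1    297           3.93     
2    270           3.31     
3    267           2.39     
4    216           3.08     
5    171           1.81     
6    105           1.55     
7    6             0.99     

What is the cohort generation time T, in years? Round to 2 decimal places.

2.63

lx = nx/n0 = nx/300: 1, 0.99, 0.9, 0.89, 0.72, 0.57, 0.35, 0.02
lx·mx: 0, 3.8907, 2.979, 2.1271, 2.2176, 1.0317, 0.5425, 0.0198 → R0 = 12.8084
x·lx·mx: 0, 3.8907, 5.958, 6.3813, 8.8704, 5.1585, 3.255, 0.1386 → Σ = 33.6525
T = 33.6525 / 12.8084 = 2.627377… → 2.63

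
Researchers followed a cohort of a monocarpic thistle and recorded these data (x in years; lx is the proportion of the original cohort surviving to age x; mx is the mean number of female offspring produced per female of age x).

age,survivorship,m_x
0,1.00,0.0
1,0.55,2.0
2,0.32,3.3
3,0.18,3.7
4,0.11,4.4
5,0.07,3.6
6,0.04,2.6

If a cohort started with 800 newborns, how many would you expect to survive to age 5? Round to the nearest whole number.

56

Expected survivors = N0 · l_5 = 800 × 0.07 = 56 → 56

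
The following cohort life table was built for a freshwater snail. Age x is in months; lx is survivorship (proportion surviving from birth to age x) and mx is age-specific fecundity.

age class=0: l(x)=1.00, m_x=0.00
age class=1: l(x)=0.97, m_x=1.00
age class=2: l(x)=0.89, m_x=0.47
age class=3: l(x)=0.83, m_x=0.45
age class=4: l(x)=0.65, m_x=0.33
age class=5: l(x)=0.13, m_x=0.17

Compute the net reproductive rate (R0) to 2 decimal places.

lx·mx by age: 0, 0.97, 0.4183, 0.3735, 0.2145, 0.0221
R0 = Σ lx·mx = 1.9984 → 2.00

2.00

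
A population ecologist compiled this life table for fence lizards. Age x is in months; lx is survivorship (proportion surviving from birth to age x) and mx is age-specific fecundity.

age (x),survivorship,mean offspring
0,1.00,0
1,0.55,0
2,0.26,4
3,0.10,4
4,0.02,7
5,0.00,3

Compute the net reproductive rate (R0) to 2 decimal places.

lx·mx by age: 0, 0, 1.04, 0.4, 0.14, 0
R0 = Σ lx·mx = 1.58 → 1.58

1.58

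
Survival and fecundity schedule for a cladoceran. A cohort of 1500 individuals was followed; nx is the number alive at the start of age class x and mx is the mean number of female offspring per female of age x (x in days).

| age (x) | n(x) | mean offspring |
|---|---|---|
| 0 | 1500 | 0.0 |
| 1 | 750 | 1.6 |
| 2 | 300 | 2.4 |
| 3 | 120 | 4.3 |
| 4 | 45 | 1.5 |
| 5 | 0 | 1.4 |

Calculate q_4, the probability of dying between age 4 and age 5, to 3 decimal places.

1.000

lx = nx/n0 = nx/1500: 1, 0.5, 0.2, 0.08, 0.03, 0
q_4 = (l_4 − l_5) / l_4 = (0.03 − 0) / 0.03
     = 0.03 / 0.03 = 1 → 1.000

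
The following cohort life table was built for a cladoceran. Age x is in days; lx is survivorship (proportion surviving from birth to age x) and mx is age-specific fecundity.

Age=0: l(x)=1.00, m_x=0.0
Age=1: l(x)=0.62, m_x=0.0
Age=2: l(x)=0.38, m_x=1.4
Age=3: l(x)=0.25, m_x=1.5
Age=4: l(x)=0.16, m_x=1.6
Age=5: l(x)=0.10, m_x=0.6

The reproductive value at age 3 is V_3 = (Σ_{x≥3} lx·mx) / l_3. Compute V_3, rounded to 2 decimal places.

2.76

lx·mx for x ≥ 3: 0.375, 0.256, 0.06 → sum = 0.691
V_3 = 0.691 / l_3 = 0.691 / 0.25 = 2.764 → 2.76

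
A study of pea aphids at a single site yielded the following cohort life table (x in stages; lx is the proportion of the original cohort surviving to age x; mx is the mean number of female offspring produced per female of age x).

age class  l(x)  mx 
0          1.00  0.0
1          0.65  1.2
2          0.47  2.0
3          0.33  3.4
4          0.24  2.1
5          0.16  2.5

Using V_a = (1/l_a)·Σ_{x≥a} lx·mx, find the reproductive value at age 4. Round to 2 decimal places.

lx·mx for x ≥ 4: 0.504, 0.4 → sum = 0.904
V_4 = 0.904 / l_4 = 0.904 / 0.24 = 3.766667… → 3.77

3.77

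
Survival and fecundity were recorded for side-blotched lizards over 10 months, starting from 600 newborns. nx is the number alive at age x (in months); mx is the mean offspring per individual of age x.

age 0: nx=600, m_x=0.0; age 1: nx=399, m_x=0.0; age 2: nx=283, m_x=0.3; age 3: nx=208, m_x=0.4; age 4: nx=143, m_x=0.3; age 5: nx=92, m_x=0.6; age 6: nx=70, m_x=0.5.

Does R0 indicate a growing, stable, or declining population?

lx = nx/n0 = nx/600: 1, 0.665, 0.47167…, 0.34667…, 0.23833…, 0.15333…, 0.11667…
R0 = Σ lx·mx = 0 + 0 + 0.1415… + 0.138667… + 0.0715… + 0.092… + 0.058333… = 0.502…
R0 < 1, so the population is declining.

declining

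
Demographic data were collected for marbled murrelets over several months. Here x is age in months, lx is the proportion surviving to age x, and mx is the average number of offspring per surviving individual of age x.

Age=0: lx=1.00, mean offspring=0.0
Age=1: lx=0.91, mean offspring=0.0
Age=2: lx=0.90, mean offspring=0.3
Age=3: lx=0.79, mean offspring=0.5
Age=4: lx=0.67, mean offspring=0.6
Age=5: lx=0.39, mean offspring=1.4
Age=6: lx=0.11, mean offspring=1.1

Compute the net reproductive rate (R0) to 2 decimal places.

lx·mx by age: 0, 0, 0.27, 0.395, 0.402, 0.546, 0.121
R0 = Σ lx·mx = 1.734 → 1.73

1.73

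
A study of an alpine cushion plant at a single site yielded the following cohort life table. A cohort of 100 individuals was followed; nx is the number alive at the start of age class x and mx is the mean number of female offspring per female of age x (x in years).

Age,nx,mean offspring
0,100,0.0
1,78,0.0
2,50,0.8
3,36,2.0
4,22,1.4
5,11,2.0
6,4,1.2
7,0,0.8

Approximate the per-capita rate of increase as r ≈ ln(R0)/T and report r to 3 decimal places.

0.161

lx = nx/n0 = nx/100: 1, 0.78, 0.5, 0.36, 0.22, 0.11, 0.04, 0
R0 = Σ lx·mx = 0 + 0 + 0.4 + 0.72 + 0.308 + 0.22 + 0.048 + 0 = 1.696
Σ x·lx·mx = 5.58; T = 5.58/1.696 = 3.29009…
r ≈ ln(R0)/T = ln(1.696)/3.29009… = 0.16056… → 0.161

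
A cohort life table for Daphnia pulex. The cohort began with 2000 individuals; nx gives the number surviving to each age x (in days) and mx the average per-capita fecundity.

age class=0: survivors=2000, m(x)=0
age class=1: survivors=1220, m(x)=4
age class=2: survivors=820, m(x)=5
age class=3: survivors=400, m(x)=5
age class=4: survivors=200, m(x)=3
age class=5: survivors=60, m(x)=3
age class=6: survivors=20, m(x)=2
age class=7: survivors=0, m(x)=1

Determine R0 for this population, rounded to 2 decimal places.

5.90

lx = nx/n0 = nx/2000: 1, 0.61, 0.41, 0.2, 0.1, 0.03, 0.01, 0
lx·mx by age: 0, 2.44, 2.05, 1, 0.3, 0.09, 0.02, 0
R0 = Σ lx·mx = 5.9 → 5.90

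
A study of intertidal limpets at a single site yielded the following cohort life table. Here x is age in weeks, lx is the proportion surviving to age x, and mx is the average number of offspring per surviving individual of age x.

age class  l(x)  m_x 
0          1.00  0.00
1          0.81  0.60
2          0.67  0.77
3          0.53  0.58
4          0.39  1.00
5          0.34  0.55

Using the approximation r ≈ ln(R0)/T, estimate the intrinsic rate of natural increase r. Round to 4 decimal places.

R0 = Σ lx·mx = 0 + 0.486 + 0.5159 + 0.3074 + 0.39 + 0.187 = 1.8863
Σ x·lx·mx = 4.935; T = 4.935/1.8863 = 2.61623…
r ≈ ln(R0)/T = ln(1.8863)/2.61623… = 0.242569… → 0.2426

0.2426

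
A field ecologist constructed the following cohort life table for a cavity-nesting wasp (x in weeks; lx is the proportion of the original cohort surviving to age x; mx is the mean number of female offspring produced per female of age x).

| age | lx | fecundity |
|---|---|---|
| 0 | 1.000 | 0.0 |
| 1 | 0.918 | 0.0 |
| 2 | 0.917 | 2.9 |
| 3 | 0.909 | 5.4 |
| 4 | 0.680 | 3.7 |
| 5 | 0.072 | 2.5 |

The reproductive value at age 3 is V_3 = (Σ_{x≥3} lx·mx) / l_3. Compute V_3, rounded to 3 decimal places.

8.366

lx·mx for x ≥ 3: 4.9086, 2.516, 0.18 → sum = 7.6046
V_3 = 7.6046 / l_3 = 7.6046 / 0.909 = 8.365897… → 8.366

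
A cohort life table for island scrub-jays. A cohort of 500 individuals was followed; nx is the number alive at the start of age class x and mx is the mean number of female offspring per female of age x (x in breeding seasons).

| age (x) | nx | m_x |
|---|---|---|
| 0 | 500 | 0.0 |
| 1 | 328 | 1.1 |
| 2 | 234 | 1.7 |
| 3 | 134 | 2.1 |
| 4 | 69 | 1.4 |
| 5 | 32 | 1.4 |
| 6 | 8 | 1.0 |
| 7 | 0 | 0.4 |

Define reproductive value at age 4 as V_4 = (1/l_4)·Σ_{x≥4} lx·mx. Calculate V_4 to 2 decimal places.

lx = nx/n0 = nx/500: 1, 0.656, 0.468, 0.268, 0.138, 0.064, 0.016, 0
lx·mx for x ≥ 4: 0.1932, 0.0896, 0.016, 0 → sum = 0.2988
V_4 = 0.2988 / l_4 = 0.2988 / 0.138 = 2.165217… → 2.17

2.17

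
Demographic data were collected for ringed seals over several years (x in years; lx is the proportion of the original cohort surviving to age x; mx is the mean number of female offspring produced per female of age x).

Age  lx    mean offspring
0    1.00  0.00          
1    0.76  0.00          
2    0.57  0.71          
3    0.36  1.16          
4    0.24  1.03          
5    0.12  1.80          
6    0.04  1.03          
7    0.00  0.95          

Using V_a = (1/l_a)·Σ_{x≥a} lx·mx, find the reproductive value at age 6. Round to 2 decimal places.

1.03

lx·mx for x ≥ 6: 0.0412, 0 → sum = 0.0412
V_6 = 0.0412 / l_6 = 0.0412 / 0.04 = 1.03 → 1.03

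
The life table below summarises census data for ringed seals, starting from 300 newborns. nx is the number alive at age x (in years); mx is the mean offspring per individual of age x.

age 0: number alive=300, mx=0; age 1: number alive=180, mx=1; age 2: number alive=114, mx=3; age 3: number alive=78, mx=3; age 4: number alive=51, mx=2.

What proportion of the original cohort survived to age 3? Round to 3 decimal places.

0.260

l_3 = n_3/n_0 = 78/300 = 0.26 → 0.260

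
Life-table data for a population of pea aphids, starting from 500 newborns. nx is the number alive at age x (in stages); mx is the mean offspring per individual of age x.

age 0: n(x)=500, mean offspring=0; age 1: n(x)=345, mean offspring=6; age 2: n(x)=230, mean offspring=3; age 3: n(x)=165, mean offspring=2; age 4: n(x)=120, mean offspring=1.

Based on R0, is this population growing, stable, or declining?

growing

lx = nx/n0 = nx/500: 1, 0.69, 0.46, 0.33, 0.24
R0 = Σ lx·mx = 0 + 4.14 + 1.38 + 0.66 + 0.24 = 6.42
R0 > 1, so the population is growing.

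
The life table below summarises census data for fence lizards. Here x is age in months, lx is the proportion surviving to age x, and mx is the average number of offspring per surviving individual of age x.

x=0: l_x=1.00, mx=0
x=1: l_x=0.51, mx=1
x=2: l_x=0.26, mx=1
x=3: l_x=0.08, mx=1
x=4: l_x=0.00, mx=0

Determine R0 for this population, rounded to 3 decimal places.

0.850

lx·mx by age: 0, 0.51, 0.26, 0.08, 0
R0 = Σ lx·mx = 0.85 → 0.850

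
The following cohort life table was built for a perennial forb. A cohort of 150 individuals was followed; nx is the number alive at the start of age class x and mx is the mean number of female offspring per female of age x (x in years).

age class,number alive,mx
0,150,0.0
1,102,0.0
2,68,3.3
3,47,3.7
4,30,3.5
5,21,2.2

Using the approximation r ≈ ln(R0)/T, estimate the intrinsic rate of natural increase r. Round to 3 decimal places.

lx = nx/n0 = nx/150: 1, 0.68, 0.45333…, 0.31333…, 0.2, 0.14
R0 = Σ lx·mx = 0 + 0 + 1.496… + 1.15933… + 0.7 + 0.308 = 3.663333…
Σ x·lx·mx = 10.81…; T = 10.81…/3.663333… = 2.95086…
r ≈ ln(R0)/T = ln(3.663333…)/2.95086… = 0.44… → 0.440

0.440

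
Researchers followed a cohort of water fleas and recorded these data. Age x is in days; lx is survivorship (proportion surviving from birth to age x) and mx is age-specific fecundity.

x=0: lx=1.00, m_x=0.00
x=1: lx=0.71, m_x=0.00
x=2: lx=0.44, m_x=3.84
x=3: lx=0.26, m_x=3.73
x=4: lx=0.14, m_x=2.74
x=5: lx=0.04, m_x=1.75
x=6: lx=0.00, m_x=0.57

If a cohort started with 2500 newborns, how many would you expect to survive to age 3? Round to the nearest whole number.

Expected survivors = N0 · l_3 = 2500 × 0.26 = 650 → 650

650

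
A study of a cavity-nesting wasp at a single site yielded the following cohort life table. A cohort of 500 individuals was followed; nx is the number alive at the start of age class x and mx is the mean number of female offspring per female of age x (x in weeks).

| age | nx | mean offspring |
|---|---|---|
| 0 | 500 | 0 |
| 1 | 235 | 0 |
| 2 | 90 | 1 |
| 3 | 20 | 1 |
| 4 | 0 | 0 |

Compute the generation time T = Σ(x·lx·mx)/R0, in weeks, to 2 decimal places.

2.18

lx = nx/n0 = nx/500: 1, 0.47, 0.18, 0.04, 0
lx·mx: 0, 0, 0.18, 0.04, 0 → R0 = 0.22
x·lx·mx: 0, 0, 0.36, 0.12, 0 → Σ = 0.48
T = 0.48 / 0.22 = 2.181818… → 2.18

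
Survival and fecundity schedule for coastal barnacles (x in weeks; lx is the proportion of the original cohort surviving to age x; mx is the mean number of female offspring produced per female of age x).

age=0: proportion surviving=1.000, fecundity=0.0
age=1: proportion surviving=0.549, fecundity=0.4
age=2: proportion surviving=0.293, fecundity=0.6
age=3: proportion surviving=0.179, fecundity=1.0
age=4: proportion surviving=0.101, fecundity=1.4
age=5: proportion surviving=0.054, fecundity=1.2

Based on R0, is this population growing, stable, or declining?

declining

R0 = Σ lx·mx = 0 + 0.2196 + 0.1758 + 0.179 + 0.1414 + 0.0648 = 0.7806
R0 < 1, so the population is declining.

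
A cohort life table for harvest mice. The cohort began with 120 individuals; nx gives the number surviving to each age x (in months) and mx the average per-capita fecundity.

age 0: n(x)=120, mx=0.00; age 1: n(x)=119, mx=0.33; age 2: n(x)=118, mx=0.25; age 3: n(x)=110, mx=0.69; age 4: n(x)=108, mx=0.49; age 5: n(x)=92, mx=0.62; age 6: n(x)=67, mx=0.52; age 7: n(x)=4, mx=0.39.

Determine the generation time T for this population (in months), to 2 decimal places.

lx = nx/n0 = nx/120: 1, 0.99167…, 0.98333…, 0.91667…, 0.9, 0.76667…, 0.55833…, 0.03333…
lx·mx: 0, 0.32725…, 0.245833…, 0.6325…, 0.441, 0.475333…, 0.290333…, 0.013… → R0 = 2.42525…
x·lx·mx: 0, 0.32725…, 0.491667…, 1.8975…, 1.764, 2.376667…, 1.742…, 0.091… → Σ = 8.690083…
T = 8.690083… / 2.42525… = 3.58317… → 3.58

3.58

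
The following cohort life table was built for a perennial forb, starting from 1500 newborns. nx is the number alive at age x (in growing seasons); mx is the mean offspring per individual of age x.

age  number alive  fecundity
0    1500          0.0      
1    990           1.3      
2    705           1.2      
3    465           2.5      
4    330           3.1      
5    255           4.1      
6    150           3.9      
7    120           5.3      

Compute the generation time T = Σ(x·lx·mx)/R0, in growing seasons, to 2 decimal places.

lx = nx/n0 = nx/1500: 1, 0.66, 0.47, 0.31, 0.22, 0.17, 0.1, 0.08
lx·mx: 0, 0.858, 0.564, 0.775, 0.682, 0.697, 0.39, 0.424 → R0 = 4.39
x·lx·mx: 0, 0.858, 1.128, 2.325, 2.728, 3.485, 2.34, 2.968 → Σ = 15.832
T = 15.832 / 4.39 = 3.606378… → 3.61

3.61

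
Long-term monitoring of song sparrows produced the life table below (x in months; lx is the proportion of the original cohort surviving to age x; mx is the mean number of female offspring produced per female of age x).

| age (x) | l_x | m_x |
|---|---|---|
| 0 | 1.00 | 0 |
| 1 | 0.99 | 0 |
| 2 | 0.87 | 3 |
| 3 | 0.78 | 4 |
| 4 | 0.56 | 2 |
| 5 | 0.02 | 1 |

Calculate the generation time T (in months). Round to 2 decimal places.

2.79

lx·mx: 0, 0, 2.61, 3.12, 1.12, 0.02 → R0 = 6.87
x·lx·mx: 0, 0, 5.22, 9.36, 4.48, 0.1 → Σ = 19.16
T = 19.16 / 6.87 = 2.788937… → 2.79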